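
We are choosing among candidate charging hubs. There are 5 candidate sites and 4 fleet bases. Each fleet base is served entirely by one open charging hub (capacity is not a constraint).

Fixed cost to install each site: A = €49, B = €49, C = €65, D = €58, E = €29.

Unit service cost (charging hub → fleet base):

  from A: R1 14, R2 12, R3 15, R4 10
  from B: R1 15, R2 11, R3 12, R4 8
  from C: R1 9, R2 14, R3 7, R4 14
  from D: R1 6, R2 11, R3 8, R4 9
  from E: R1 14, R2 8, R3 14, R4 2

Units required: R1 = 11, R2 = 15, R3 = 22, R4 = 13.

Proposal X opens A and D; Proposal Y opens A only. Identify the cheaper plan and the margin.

Proposal X is cheaper by 212.

Proposal X: {A, D}: R1→D 6·11=66, R2→D 11·15=165, R3→D 8·22=176, R4→D 9·13=117. Service 524; fixed 107; total 631.
Proposal Y: {A}: R1→A 14·11=154, R2→A 12·15=180, R3→A 15·22=330, R4→A 10·13=130. Service 794; fixed 49; total 843.
Difference: |631 − 843| = 212.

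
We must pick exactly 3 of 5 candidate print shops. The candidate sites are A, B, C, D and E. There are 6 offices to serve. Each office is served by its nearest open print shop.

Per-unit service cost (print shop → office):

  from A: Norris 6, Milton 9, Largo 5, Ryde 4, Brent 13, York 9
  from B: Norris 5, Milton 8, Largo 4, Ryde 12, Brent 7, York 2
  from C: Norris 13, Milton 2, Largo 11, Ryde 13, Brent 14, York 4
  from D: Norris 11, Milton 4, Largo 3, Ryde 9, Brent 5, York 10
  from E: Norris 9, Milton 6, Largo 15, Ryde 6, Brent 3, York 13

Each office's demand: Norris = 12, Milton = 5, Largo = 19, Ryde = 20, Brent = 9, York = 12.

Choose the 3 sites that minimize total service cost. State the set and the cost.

Choose A, B and D; total service cost 286.

With exactly 3 open, each office uses its cheapest among the chosen.
{A, B, D}: Norris→B 5·12=60, Milton→D 4·5=20, Largo→D 3·19=57, Ryde→A 4·20=80, Brent→D 5·9=45, York→B 2·12=24. Service cost 286.
{A, B, E}: service cost 297
{B, D, E}: service cost 308
Among all 10 size-3 choices, {A, B, D} is lowest.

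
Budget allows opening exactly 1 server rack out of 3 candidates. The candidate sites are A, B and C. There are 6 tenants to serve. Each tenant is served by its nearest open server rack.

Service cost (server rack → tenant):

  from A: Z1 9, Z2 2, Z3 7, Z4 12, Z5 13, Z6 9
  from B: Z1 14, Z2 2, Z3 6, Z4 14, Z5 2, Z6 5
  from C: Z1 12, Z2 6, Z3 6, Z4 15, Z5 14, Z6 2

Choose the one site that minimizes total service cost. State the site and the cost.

With exactly 1 open, each tenant uses its cheapest among the chosen.
{B}: Z1→B 14, Z2→B 2, Z3→B 6, Z4→B 14, Z5→B 2, Z6→B 5. Service cost 43.
{A}: service cost 52
{C}: service cost 55
Among all 3 size-1 choices, {B} is lowest.

Choose B only; total service cost 43.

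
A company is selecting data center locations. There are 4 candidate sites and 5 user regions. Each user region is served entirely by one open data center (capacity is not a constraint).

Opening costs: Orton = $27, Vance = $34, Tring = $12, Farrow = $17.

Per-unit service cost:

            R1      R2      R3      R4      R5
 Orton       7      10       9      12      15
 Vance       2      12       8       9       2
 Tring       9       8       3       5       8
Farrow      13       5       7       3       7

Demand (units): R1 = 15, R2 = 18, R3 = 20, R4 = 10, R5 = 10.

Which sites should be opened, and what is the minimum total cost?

For any fixed open set, each user region goes to its cheapest open site; total = fixed + service.
{Vance, Tring, Farrow}: R1→Vance 2·15=30, R2→Farrow 5·18=90, R3→Tring 3·20=60, R4→Farrow 3·10=30, R5→Vance 2·10=20. Service 230; fixed 63; total 293.
{Orton, Vance, Tring, Farrow}: service 230 + fixed 90 = 320
{Vance, Tring}: service 304 + fixed 46 = 350
{Tring}: R1→Tring 9·15=135, R2→Tring 8·18=144, R3→Tring 3·20=60, R4→Tring 5·10=50, R5→Tring 8·10=80. Service 469; fixed 12; total 481.
No other subset beats 293.

Open Vance, Tring and Farrow; minimum total cost 293.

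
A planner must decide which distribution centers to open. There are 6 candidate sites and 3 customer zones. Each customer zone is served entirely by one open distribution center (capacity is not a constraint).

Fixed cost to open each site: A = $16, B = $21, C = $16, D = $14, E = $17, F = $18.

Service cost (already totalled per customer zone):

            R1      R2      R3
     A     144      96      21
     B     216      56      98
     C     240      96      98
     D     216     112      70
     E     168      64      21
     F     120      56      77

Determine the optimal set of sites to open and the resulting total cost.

For any fixed open set, each customer zone goes to its cheapest open site; total = fixed + service.
{A, F}: R1→F 120, R2→F 56, R3→A 21. Service 197; fixed 34; total 231.
{E, F}: service 197 + fixed 35 = 232
{A, D, F}: service 197 + fixed 48 = 245
{A, B, C, D, E, F}: service 197 + fixed 102 = 299
No other subset beats 231.

Open A and F; minimum total cost 231.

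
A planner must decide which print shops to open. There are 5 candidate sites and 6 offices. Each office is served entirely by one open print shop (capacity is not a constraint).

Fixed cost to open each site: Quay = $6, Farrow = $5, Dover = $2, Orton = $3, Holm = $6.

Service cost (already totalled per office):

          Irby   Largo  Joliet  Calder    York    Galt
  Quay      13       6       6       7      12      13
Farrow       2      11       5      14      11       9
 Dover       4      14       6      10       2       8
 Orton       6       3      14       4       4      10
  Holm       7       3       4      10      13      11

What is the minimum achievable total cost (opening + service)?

Minimum total cost: 32

For any fixed open set, each office goes to its cheapest open site; total = fixed + service.
{Dover, Orton}: Irby→Dover 4, Largo→Orton 3, Joliet→Dover 6, Calder→Orton 4, York→Dover 2, Galt→Dover 8. Service 27; fixed 5; total 32.
{Farrow, Dover, Orton}: service 24 + fixed 10 = 34
{Farrow, Orton}: service 27 + fixed 8 = 35
{Quay, Farrow, Dover, Orton, Holm}: Irby→Farrow 2, Largo→Orton 3, Joliet→Holm 4, Calder→Orton 4, York→Dover 2, Galt→Dover 8. Service 23; fixed 22; total 45.
No other subset beats 32.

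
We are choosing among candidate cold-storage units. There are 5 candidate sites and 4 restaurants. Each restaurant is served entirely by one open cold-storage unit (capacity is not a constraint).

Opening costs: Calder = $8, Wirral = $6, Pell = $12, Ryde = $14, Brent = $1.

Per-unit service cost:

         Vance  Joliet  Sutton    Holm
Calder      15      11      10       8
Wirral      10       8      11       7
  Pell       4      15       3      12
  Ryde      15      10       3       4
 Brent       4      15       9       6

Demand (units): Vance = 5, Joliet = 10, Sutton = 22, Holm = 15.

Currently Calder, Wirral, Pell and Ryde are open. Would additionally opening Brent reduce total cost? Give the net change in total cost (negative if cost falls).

No — net change +1 (cost rises by 1).

Current service cost with {Calder, Wirral, Pell, Ryde}: 226.
Adding Brent: each restaurant re-picks its cheapest; new service cost 226, saving 0.
Extra fixed cost: 1. Net change = 1 − 0 = 1.
(Totals: 266 → 267.)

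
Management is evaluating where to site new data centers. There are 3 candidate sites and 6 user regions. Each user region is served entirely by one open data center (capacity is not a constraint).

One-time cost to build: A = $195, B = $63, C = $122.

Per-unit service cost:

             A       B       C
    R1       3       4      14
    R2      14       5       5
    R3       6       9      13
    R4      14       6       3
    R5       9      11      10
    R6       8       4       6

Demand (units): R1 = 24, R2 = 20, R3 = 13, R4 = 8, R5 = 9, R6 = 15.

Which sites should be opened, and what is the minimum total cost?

For any fixed open set, each user region goes to its cheapest open site; total = fixed + service.
{B}: R1→B 4·24=96, R2→B 5·20=100, R3→B 9·13=117, R4→B 6·8=48, R5→B 11·9=99, R6→B 4·15=60. Service 520; fixed 63; total 583.
{B, C}: R1→B 4·24=96, R2→B 5·20=100, R3→B 9·13=117, R4→C 3·8=24, R5→C 10·9=90, R6→B 4·15=60. Service 487; fixed 185; total 672.
{A, B}: service 439 + fixed 258 = 697
{A, B, C}: service 415 + fixed 380 = 795
No other subset beats 583.

Open B only; minimum total cost 583.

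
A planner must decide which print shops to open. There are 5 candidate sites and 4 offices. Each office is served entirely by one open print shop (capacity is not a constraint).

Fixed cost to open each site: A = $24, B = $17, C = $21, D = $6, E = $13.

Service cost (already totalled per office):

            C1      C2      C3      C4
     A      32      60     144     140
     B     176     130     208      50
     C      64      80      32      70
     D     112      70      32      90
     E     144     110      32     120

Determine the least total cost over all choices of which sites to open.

Minimum total cost: 221

For any fixed open set, each office goes to its cheapest open site; total = fixed + service.
{A, B, D}: C1→A 32, C2→A 60, C3→D 32, C4→B 50. Service 174; fixed 47; total 221.
{A, B, E}: C1→A 32, C2→A 60, C3→E 32, C4→B 50. Service 174; fixed 54; total 228.
{A, B, D, E}: service 174 + fixed 60 = 234
{A, B, C, D, E}: C1→A 32, C2→A 60, C3→C 32, C4→B 50. Service 174; fixed 81; total 255.
No other subset beats 221.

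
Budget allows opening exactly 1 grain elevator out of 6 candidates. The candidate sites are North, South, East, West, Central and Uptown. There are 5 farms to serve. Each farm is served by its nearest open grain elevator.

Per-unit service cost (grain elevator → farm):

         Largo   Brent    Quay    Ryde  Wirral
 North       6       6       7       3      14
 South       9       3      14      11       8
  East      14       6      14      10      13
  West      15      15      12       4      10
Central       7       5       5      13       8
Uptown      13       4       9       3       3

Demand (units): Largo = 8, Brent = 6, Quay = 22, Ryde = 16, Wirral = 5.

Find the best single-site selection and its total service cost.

Choose North only; total service cost 356.

With exactly 1 open, each farm uses its cheapest among the chosen.
{North}: Largo→North 6·8=48, Brent→North 6·6=36, Quay→North 7·22=154, Ryde→North 3·16=48, Wirral→North 14·5=70. Service cost 356.
{Uptown}: service cost 389
{Central}: service cost 444
Among all 6 size-1 choices, {North} is lowest.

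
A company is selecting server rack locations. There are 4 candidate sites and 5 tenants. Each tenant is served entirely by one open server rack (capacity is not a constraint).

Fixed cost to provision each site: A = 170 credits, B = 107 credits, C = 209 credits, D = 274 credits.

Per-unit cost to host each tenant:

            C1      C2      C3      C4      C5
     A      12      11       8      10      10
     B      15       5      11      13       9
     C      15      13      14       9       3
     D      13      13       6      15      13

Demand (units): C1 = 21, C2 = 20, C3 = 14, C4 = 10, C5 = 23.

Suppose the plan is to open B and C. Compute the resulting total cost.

Total cost: 1044

Each tenant is assigned to its cheapest site among the open ones.
{B, C}: C1→B 15·21=315, C2→B 5·20=100, C3→B 11·14=154, C4→C 9·10=90, C5→C 3·23=69. Service 728; fixed 316; total 1044.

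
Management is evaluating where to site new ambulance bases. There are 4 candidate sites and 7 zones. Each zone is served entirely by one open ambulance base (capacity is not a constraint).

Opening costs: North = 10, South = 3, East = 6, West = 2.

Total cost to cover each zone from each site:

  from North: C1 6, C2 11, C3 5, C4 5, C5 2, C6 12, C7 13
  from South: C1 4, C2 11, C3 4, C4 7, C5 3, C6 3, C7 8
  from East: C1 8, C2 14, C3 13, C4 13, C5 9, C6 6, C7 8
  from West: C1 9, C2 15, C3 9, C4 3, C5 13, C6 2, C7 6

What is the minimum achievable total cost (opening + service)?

For any fixed open set, each zone goes to its cheapest open site; total = fixed + service.
{South, West}: C1→South 4, C2→South 11, C3→South 4, C4→West 3, C5→South 3, C6→West 2, C7→West 6. Service 33; fixed 5; total 38.
{South}: C1→South 4, C2→South 11, C3→South 4, C4→South 7, C5→South 3, C6→South 3, C7→South 8. Service 40; fixed 3; total 43.
{South, East, West}: service 33 + fixed 11 = 44
{North, South, East, West}: service 32 + fixed 21 = 53
(All 15 nonempty subsets were checked; South and West is lowest.)

Minimum total cost: 38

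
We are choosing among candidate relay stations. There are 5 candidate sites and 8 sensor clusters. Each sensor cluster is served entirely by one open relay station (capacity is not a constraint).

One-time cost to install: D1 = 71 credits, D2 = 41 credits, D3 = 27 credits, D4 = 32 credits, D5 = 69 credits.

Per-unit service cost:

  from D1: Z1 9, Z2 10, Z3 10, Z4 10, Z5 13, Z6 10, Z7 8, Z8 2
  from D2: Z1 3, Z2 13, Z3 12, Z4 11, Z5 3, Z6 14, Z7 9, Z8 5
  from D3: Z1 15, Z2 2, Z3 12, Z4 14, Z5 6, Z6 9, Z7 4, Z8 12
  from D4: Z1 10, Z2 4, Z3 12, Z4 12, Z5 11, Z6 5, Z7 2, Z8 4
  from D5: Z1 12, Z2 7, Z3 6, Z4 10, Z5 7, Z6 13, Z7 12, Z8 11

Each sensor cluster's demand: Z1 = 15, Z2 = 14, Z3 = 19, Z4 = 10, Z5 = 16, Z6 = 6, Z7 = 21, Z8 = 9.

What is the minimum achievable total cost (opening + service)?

Minimum total cost: 612

For any fixed open set, each sensor cluster goes to its cheapest open site; total = fixed + service.
{D2, D3, D4, D5}: Z1→D2 3·15=45, Z2→D3 2·14=28, Z3→D5 6·19=114, Z4→D5 10·10=100, Z5→D2 3·16=48, Z6→D4 5·6=30, Z7→D4 2·21=42, Z8→D4 4·9=36. Service 443; fixed 169; total 612.
{D2, D4, D5}: Z1→D2 3·15=45, Z2→D4 4·14=56, Z3→D5 6·19=114, Z4→D5 10·10=100, Z5→D2 3·16=48, Z6→D4 5·6=30, Z7→D4 2·21=42, Z8→D4 4·9=36. Service 471; fixed 142; total 613.
{D2, D3, D5}: service 518 + fixed 137 = 655
{D1, D2, D3, D4, D5}: service 425 + fixed 240 = 665
No other subset beats 612.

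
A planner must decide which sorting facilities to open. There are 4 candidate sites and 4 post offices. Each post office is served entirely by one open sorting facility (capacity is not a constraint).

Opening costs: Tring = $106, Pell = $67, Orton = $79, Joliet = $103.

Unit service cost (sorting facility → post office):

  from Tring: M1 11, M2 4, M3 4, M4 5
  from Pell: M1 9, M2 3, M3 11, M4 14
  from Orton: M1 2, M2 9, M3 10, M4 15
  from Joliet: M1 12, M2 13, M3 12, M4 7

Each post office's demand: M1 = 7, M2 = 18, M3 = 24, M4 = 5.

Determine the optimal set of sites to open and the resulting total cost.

For any fixed open set, each post office goes to its cheapest open site; total = fixed + service.
{Tring}: M1→Tring 11·7=77, M2→Tring 4·18=72, M3→Tring 4·24=96, M4→Tring 5·5=25. Service 270; fixed 106; total 376.
{Tring, Orton}: M1→Orton 2·7=14, M2→Tring 4·18=72, M3→Tring 4·24=96, M4→Tring 5·5=25. Service 207; fixed 185; total 392.
{Tring, Pell}: service 238 + fixed 173 = 411
{Tring, Pell, Orton, Joliet}: service 189 + fixed 355 = 544
(All 15 nonempty subsets were checked; Tring only is lowest.)

Open Tring only; minimum total cost 376.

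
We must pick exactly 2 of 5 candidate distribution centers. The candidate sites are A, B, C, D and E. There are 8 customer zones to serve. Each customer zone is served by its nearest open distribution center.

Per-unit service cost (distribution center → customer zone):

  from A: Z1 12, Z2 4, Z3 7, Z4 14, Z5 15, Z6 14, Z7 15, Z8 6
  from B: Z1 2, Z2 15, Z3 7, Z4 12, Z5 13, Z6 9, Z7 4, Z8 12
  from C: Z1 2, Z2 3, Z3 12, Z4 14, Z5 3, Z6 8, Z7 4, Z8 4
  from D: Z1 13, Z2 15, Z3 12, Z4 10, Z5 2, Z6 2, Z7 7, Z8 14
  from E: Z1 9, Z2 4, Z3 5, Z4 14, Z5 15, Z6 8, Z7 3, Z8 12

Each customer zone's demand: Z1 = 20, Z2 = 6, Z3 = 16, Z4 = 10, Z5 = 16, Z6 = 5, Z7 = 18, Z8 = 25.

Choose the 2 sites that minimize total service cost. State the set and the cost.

Choose C and E; total service cost 520.

With exactly 2 open, each customer zone uses its cheapest among the chosen.
{C, E}: Z1→C 2·20=40, Z2→C 3·6=18, Z3→E 5·16=80, Z4→C 14·10=140, Z5→C 3·16=48, Z6→C 8·5=40, Z7→E 3·18=54, Z8→C 4·25=100. Service cost 520.
{B, C}: service cost 550
{C, D}: service cost 564
Among all 10 size-2 choices, {C, E} is lowest.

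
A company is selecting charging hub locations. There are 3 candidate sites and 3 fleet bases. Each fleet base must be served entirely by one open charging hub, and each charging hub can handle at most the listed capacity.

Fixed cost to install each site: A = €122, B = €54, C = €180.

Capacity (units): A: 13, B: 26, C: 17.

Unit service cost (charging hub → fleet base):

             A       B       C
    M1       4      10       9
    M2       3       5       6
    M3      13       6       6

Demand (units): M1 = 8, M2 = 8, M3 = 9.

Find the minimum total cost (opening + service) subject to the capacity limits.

Minimum total cost: 228

Open {B}: M1→B 10·8=80, M2→B 5·8=40, M3→B 6·9=54.
Loads: B carries 25/26. Service 174; fixed 54; total 228.
Next best feasible plan costs 302.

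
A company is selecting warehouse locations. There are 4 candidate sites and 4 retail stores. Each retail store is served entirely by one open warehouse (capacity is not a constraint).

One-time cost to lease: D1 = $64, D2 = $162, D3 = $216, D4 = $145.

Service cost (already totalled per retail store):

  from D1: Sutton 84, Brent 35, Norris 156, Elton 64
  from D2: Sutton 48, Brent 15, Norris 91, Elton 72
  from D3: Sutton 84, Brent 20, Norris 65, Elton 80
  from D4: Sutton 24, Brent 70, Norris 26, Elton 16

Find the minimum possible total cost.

Minimum total cost: 281

For any fixed open set, each retail store goes to its cheapest open site; total = fixed + service.
{D4}: Sutton→D4 24, Brent→D4 70, Norris→D4 26, Elton→D4 16. Service 136; fixed 145; total 281.
{D1, D4}: service 101 + fixed 209 = 310
{D2}: service 226 + fixed 162 = 388
{D1, D2, D3, D4}: service 81 + fixed 587 = 668
No other subset beats 281.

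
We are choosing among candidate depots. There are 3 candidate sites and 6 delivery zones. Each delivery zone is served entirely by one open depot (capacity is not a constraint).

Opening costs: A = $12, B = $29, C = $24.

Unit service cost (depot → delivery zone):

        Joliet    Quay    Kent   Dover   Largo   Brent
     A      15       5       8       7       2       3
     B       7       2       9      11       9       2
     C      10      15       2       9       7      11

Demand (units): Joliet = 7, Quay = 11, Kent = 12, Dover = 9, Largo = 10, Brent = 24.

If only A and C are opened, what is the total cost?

Each delivery zone is assigned to its cheapest site among the open ones.
{A, C}: Joliet→C 10·7=70, Quay→A 5·11=55, Kent→C 2·12=24, Dover→A 7·9=63, Largo→A 2·10=20, Brent→A 3·24=72. Service 304; fixed 36; total 340.

Total cost: 340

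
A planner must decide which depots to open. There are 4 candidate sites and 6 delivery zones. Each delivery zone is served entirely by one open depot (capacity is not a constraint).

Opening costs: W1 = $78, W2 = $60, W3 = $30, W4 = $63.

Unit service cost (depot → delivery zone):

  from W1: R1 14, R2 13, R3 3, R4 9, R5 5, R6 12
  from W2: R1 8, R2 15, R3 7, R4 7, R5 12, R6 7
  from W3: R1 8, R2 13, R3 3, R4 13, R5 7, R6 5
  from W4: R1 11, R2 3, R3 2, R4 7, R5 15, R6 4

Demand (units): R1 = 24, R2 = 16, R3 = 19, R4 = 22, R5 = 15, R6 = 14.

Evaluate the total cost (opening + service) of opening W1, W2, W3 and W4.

Each delivery zone is assigned to its cheapest site among the open ones.
{W1, W2, W3, W4}: R1→W2 8·24=192, R2→W4 3·16=48, R3→W4 2·19=38, R4→W2 7·22=154, R5→W1 5·15=75, R6→W4 4·14=56. Service 563; fixed 231; total 794.

Total cost: 794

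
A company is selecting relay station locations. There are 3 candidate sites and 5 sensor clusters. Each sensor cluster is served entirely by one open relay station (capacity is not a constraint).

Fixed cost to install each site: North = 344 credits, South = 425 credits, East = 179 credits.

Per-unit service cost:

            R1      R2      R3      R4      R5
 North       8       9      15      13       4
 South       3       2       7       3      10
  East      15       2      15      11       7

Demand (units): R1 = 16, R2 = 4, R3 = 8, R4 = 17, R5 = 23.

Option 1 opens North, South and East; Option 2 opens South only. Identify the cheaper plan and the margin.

Option 1: {North, South, East}: R1→South 3·16=48, R2→South 2·4=8, R3→South 7·8=56, R4→South 3·17=51, R5→North 4·23=92. Service 255; fixed 948; total 1203.
Option 2: {South}: R1→South 3·16=48, R2→South 2·4=8, R3→South 7·8=56, R4→South 3·17=51, R5→South 10·23=230. Service 393; fixed 425; total 818.
Difference: |1203 − 818| = 385.

Option 2 is cheaper by 385.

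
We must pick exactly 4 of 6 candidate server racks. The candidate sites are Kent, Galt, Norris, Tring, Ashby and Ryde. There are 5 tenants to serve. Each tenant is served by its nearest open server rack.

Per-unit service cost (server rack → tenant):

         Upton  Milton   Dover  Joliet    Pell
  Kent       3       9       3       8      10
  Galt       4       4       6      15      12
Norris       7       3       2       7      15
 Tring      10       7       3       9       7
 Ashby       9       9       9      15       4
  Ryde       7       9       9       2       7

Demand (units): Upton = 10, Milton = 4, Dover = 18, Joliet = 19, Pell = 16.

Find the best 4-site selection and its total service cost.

Choose Kent, Norris, Ashby and Ryde; total service cost 180.

With exactly 4 open, each tenant uses its cheapest among the chosen.
{Kent, Norris, Ashby, Ryde}: Upton→Kent 3·10=30, Milton→Norris 3·4=12, Dover→Norris 2·18=36, Joliet→Ryde 2·19=38, Pell→Ashby 4·16=64. Service cost 180.
{Galt, Norris, Ashby, Ryde}: service cost 190
{Kent, Galt, Ashby, Ryde}: service cost 202
Among all 15 size-4 choices, {Kent, Norris, Ashby, Ryde} is lowest.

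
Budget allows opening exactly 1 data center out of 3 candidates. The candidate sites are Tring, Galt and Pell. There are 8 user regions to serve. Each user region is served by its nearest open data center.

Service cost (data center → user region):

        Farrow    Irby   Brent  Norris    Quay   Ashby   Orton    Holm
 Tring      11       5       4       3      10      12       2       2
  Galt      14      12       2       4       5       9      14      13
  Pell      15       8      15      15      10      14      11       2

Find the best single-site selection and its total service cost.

With exactly 1 open, each user region uses its cheapest among the chosen.
{Tring}: Farrow→Tring 11, Irby→Tring 5, Brent→Tring 4, Norris→Tring 3, Quay→Tring 10, Ashby→Tring 12, Orton→Tring 2, Holm→Tring 2. Service cost 49.
{Galt}: service cost 73
{Pell}: service cost 90
Among all 3 size-1 choices, {Tring} is lowest.

Choose Tring only; total service cost 49.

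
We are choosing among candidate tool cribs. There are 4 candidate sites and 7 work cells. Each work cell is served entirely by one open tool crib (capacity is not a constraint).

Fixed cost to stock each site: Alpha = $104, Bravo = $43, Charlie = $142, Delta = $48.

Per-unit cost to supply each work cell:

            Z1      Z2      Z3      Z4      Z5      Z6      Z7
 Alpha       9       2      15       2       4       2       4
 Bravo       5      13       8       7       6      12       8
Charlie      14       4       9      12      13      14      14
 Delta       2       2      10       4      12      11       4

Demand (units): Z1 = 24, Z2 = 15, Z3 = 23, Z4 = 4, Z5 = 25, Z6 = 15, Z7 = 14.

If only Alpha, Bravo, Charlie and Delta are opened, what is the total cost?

Total cost: 793

Each work cell is assigned to its cheapest site among the open ones.
{Alpha, Bravo, Charlie, Delta}: Z1→Delta 2·24=48, Z2→Alpha 2·15=30, Z3→Bravo 8·23=184, Z4→Alpha 2·4=8, Z5→Alpha 4·25=100, Z6→Alpha 2·15=30, Z7→Alpha 4·14=56. Service 456; fixed 337; total 793.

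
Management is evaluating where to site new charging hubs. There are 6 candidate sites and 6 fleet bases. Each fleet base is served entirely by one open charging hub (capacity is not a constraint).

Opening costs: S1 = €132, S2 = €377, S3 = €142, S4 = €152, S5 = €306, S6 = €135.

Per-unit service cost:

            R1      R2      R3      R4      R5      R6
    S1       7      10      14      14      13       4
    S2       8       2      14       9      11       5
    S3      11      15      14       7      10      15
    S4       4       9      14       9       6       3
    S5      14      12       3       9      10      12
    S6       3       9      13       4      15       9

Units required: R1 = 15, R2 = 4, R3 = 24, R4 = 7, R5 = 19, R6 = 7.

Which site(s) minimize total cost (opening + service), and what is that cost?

For any fixed open set, each fleet base goes to its cheapest open site; total = fixed + service.
{S4}: R1→S4 4·15=60, R2→S4 9·4=36, R3→S4 14·24=336, R4→S4 9·7=63, R5→S4 6·19=114, R6→S4 3·7=21. Service 630; fixed 152; total 782.
{S4, S5}: R1→S4 4·15=60, R2→S4 9·4=36, R3→S5 3·24=72, R4→S4 9·7=63, R5→S4 6·19=114, R6→S4 3·7=21. Service 366; fixed 458; total 824.
{S4, S6}: service 556 + fixed 287 = 843
{S1, S2, S3, S4, S5, S6}: service 288 + fixed 1244 = 1532
No other subset beats 782.

Open S4 only; minimum total cost 782.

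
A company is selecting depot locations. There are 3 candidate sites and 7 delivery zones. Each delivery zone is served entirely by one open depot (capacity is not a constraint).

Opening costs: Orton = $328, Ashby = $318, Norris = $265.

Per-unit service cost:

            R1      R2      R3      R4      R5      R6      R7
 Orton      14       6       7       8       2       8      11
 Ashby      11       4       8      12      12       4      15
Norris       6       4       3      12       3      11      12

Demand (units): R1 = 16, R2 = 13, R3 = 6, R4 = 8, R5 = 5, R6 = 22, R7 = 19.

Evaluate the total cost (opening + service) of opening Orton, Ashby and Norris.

Total cost: 1448

Each delivery zone is assigned to its cheapest site among the open ones.
{Orton, Ashby, Norris}: R1→Norris 6·16=96, R2→Ashby 4·13=52, R3→Norris 3·6=18, R4→Orton 8·8=64, R5→Orton 2·5=10, R6→Ashby 4·22=88, R7→Orton 11·19=209. Service 537; fixed 911; total 1448.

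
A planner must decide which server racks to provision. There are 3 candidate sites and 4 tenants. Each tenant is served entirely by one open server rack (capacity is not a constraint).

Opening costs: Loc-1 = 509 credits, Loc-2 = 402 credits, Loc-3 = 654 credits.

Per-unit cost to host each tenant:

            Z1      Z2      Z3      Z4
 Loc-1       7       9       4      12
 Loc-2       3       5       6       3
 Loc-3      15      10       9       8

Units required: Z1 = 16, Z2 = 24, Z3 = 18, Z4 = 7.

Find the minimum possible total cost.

For any fixed open set, each tenant goes to its cheapest open site; total = fixed + service.
{Loc-2}: Z1→Loc-2 3·16=48, Z2→Loc-2 5·24=120, Z3→Loc-2 6·18=108, Z4→Loc-2 3·7=21. Service 297; fixed 402; total 699.
{Loc-1}: Z1→Loc-1 7·16=112, Z2→Loc-1 9·24=216, Z3→Loc-1 4·18=72, Z4→Loc-1 12·7=84. Service 484; fixed 509; total 993.
{Loc-1, Loc-2}: service 261 + fixed 911 = 1172
{Loc-1, Loc-2, Loc-3}: service 261 + fixed 1565 = 1826
(All 7 nonempty subsets were checked; Loc-2 only is lowest.)

Minimum total cost: 699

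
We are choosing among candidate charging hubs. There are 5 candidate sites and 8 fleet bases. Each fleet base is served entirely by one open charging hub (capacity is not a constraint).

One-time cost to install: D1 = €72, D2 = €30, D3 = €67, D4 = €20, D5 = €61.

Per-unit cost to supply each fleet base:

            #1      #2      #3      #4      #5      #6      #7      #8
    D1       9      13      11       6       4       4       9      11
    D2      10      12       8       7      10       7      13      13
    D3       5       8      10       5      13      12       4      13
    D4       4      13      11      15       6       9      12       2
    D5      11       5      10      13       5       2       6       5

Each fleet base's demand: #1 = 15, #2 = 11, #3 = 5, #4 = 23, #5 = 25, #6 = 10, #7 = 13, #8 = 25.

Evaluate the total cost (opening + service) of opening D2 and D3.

Total cost: 1112

Each fleet base is assigned to its cheapest site among the open ones.
{D2, D3}: #1→D3 5·15=75, #2→D3 8·11=88, #3→D2 8·5=40, #4→D3 5·23=115, #5→D2 10·25=250, #6→D2 7·10=70, #7→D3 4·13=52, #8→D2 13·25=325. Service 1015; fixed 97; total 1112.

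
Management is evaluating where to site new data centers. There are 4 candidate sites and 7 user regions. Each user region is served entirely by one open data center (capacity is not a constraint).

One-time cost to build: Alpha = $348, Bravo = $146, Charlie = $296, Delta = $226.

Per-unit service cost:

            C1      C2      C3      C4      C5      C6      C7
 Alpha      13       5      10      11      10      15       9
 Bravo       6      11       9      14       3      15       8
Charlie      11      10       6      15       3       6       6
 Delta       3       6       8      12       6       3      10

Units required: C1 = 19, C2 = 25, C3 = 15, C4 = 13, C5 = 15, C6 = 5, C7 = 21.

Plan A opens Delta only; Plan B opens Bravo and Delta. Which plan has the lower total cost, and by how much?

Plan A is cheaper by 59.

Plan A: {Delta}: C1→Delta 3·19=57, C2→Delta 6·25=150, C3→Delta 8·15=120, C4→Delta 12·13=156, C5→Delta 6·15=90, C6→Delta 3·5=15, C7→Delta 10·21=210. Service 798; fixed 226; total 1024.
Plan B: {Bravo, Delta}: C1→Delta 3·19=57, C2→Delta 6·25=150, C3→Delta 8·15=120, C4→Delta 12·13=156, C5→Bravo 3·15=45, C6→Delta 3·5=15, C7→Bravo 8·21=168. Service 711; fixed 372; total 1083.
Difference: |1024 − 1083| = 59.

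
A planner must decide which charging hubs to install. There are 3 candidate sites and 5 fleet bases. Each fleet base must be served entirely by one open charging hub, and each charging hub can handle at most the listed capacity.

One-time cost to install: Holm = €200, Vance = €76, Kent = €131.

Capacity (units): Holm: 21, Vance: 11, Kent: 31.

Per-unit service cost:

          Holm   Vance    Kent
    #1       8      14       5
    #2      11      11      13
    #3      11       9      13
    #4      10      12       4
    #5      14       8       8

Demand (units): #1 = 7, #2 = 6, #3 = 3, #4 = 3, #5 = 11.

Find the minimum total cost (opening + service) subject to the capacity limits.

Minimum total cost: 383

Open {Kent}: #1→Kent 5·7=35, #2→Kent 13·6=78, #3→Kent 13·3=39, #4→Kent 4·3=12, #5→Kent 8·11=88.
Loads: Kent carries 30/31. Service 252; fixed 131; total 383.
Next best feasible plan costs 435.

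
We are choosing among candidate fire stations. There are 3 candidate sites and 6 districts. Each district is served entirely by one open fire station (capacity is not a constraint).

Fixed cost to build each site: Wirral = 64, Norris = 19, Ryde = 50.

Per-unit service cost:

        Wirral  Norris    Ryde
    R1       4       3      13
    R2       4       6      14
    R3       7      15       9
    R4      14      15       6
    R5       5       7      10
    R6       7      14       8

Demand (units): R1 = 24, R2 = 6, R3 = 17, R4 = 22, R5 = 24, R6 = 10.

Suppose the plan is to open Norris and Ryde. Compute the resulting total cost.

Total cost: 710

Each district is assigned to its cheapest site among the open ones.
{Norris, Ryde}: R1→Norris 3·24=72, R2→Norris 6·6=36, R3→Ryde 9·17=153, R4→Ryde 6·22=132, R5→Norris 7·24=168, R6→Ryde 8·10=80. Service 641; fixed 69; total 710.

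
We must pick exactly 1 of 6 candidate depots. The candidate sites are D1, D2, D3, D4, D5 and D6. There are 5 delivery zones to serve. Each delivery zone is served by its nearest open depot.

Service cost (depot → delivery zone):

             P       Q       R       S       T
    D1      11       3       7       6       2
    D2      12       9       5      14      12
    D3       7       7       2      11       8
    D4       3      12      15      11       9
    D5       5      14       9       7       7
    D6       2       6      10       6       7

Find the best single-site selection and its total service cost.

Choose D1 only; total service cost 29.

With exactly 1 open, each delivery zone uses its cheapest among the chosen.
{D1}: P→D1 11, Q→D1 3, R→D1 7, S→D1 6, T→D1 2. Service cost 29.
{D6}: service cost 31
{D3}: service cost 35
Among all 6 size-1 choices, {D1} is lowest.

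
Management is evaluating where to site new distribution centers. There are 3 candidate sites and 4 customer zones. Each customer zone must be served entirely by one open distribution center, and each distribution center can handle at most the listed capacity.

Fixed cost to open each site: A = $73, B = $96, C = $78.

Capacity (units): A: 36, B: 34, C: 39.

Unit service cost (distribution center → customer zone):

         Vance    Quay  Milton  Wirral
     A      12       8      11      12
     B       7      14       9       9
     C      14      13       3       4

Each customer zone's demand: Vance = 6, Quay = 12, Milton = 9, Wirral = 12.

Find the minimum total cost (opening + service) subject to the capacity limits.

Open {C}: Vance→C 14·6=84, Quay→C 13·12=156, Milton→C 3·9=27, Wirral→C 4·12=48.
Loads: C carries 39/39. Service 315; fixed 78; total 393.
Next best feasible plan costs 394.

Minimum total cost: 393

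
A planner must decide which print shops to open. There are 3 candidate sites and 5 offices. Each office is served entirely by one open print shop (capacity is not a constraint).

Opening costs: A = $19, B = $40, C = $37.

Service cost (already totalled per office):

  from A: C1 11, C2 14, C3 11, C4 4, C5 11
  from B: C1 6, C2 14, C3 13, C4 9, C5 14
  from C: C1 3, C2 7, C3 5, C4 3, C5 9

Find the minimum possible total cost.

Minimum total cost: 64

For any fixed open set, each office goes to its cheapest open site; total = fixed + service.
{C}: C1→C 3, C2→C 7, C3→C 5, C4→C 3, C5→C 9. Service 27; fixed 37; total 64.
{A}: C1→A 11, C2→A 14, C3→A 11, C4→A 4, C5→A 11. Service 51; fixed 19; total 70.
{A, C}: C1→C 3, C2→C 7, C3→C 5, C4→C 3, C5→C 9. Service 27; fixed 56; total 83.
{A, B, C}: service 27 + fixed 96 = 123
(All 7 nonempty subsets were checked; C only is lowest.)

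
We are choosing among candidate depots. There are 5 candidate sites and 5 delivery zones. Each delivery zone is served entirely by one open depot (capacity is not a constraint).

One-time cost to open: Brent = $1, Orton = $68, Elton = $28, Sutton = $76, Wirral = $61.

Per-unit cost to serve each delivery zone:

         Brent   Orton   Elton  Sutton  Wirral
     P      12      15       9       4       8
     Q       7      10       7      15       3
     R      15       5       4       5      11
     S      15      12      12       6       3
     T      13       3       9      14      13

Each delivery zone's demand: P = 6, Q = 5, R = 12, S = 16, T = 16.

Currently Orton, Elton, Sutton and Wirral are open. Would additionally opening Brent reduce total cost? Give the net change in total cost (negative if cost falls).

No — net change +1 (cost rises by 1).

Current service cost with {Orton, Elton, Sutton, Wirral}: 183.
Adding Brent: each delivery zone re-picks its cheapest; new service cost 183, saving 0.
Extra fixed cost: 1. Net change = 1 − 0 = 1.
(Totals: 416 → 417.)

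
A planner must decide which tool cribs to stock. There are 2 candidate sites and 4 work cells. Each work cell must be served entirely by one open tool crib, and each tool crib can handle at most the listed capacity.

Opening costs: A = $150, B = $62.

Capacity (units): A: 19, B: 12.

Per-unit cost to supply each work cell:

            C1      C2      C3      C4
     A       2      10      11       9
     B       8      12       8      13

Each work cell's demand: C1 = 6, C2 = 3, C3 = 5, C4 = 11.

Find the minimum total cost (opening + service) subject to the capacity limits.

Minimum total cost: 399

Open {A, B}: C1→A 2·6=12, C2→B 12·3=36, C3→B 8·5=40, C4→A 9·11=99.
Loads: A carries 17/19, B carries 8/12. Service 187; fixed 212; total 399.
Next best feasible plan costs 429.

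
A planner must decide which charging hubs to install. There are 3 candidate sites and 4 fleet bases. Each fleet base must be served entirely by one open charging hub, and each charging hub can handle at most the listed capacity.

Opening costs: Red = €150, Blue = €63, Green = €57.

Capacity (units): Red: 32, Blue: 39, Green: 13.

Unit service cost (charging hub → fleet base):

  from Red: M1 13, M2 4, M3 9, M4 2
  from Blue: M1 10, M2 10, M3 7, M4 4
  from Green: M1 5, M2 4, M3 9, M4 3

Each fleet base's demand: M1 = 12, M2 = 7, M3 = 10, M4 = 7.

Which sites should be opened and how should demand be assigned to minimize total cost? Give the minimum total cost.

Open {Blue, Green}: M1→Green 5·12=60, M2→Blue 10·7=70, M3→Blue 7·10=70, M4→Blue 4·7=28.
Loads: Blue carries 24/39, Green carries 12/13. Service 228; fixed 120; total 348.
Next best feasible plan costs 351.

Minimum total cost: 348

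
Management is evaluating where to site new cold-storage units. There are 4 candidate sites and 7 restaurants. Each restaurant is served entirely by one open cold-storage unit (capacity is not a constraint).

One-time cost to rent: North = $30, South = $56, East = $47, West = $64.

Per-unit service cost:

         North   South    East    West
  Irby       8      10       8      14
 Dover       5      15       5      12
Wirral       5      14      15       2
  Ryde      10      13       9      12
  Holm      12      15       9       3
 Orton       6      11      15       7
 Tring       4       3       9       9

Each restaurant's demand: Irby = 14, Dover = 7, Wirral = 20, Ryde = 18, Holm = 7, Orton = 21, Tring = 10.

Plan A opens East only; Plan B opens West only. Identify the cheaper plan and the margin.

Plan A: {East}: Irby→East 8·14=112, Dover→East 5·7=35, Wirral→East 15·20=300, Ryde→East 9·18=162, Holm→East 9·7=63, Orton→East 15·21=315, Tring→East 9·10=90. Service 1077; fixed 47; total 1124.
Plan B: {West}: Irby→West 14·14=196, Dover→West 12·7=84, Wirral→West 2·20=40, Ryde→West 12·18=216, Holm→West 3·7=21, Orton→West 7·21=147, Tring→West 9·10=90. Service 794; fixed 64; total 858.
Difference: |1124 − 858| = 266.

Plan B is cheaper by 266.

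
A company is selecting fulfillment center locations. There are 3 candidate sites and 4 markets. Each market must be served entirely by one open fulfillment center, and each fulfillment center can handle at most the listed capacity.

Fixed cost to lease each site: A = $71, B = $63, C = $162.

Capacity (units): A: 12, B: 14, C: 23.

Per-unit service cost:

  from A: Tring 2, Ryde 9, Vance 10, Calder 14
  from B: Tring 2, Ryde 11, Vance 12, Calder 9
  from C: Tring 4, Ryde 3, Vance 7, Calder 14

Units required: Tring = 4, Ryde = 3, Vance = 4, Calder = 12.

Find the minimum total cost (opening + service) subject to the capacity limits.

Minimum total cost: 317

Open {A, B}: Tring→A 2·4=8, Ryde→A 9·3=27, Vance→A 10·4=40, Calder→B 9·12=108.
Loads: A carries 11/12, B carries 12/14. Service 183; fixed 134; total 317.
Next best feasible plan costs 383.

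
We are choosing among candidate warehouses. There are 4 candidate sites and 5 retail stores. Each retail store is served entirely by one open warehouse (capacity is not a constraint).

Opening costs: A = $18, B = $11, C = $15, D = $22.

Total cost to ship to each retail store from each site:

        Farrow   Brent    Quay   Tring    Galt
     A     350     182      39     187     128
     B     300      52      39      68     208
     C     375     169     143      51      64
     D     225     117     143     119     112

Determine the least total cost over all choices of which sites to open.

Minimum total cost: 479

For any fixed open set, each retail store goes to its cheapest open site; total = fixed + service.
{B, C, D}: Farrow→D 225, Brent→B 52, Quay→B 39, Tring→C 51, Galt→C 64. Service 431; fixed 48; total 479.
{A, B, C, D}: Farrow→D 225, Brent→B 52, Quay→A 39, Tring→C 51, Galt→C 64. Service 431; fixed 66; total 497.
{B, D}: service 496 + fixed 33 = 529
{B}: service 667 + fixed 11 = 678
No other subset beats 479.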